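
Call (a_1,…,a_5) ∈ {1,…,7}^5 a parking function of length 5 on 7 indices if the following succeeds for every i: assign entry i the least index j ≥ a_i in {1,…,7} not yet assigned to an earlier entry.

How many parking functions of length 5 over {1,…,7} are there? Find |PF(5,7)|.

|PF| = (7−5+1)·(7+1)^(5−1) = 3 · 4096 = 12288 [KW]
E.g. (6,2,3,6,1) → sorted (1,2,3,6,6): b_i ≤ 2+i ∀i, a PF.

12288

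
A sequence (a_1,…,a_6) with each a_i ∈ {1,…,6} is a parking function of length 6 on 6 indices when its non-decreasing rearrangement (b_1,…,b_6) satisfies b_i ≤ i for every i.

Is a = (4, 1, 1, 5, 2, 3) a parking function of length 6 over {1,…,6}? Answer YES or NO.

Rearranged: b = (1, 1, 2, 3, 4, 5).
  b_1=1 ≤ 1
  b_2=1 ≤ 2
  b_3=2 ≤ 3
  b_4=3 ≤ 4
  b_5=4 ≤ 5
  b_6=5 ≤ 6
All bounds hold ⇒ YES

YES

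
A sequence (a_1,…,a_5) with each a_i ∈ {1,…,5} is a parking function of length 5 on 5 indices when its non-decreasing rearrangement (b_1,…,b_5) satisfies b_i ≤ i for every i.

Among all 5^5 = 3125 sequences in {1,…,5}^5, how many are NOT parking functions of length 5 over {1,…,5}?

Count = (6−5)·6^(5−1) = 1·1296 = 1296
E.g. (5,5,3,4,5) → sorted (3,4,5,5,5): b_1=3>1, not a PF.
5^5 − 1296 = 3125 − 1296 = 1829

1829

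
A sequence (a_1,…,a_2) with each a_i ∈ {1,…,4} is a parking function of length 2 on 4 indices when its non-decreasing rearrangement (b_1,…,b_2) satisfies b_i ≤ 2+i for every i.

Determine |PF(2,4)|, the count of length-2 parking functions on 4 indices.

15

|PF| = (5−2)·5^(2−1) = 3·5 = 15 (Konheim–Weiss)
Example (3,3) → sorted (3,3): b_i ≤ 2+i ∀i, a PF.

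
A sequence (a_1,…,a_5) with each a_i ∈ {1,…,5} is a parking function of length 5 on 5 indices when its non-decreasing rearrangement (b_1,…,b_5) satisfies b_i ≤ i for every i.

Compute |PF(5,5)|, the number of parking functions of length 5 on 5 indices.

1296

#PF = 1·6^4 = 1 · 1296 = 1296
Example (2,3,3,2,1) → sorted (1,2,2,3,3): b_i ≤ i ∀i, a PF.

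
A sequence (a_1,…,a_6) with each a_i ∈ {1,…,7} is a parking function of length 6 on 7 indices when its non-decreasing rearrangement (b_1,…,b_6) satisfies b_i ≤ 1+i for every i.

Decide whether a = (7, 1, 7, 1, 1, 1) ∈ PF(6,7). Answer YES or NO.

Sorted: b = (1, 1, 1, 1, 7, 7).
  b_1=1 ≤ 2
  b_2=1 ≤ 3
  b_3=1 ≤ 4
  b_4=1 ≤ 5
  b_5=7 > 6
  fails at i=5 ⇒ NO

NO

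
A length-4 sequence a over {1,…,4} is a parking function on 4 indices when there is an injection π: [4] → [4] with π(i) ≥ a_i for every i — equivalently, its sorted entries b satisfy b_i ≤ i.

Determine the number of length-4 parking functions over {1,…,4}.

Count = (4+1−4)·(4+1)^{4−1} = 1×125 = 125
E.g. (3,2,2,1) → sorted (1,2,2,3): b_i ≤ i ∀i, a PF.

125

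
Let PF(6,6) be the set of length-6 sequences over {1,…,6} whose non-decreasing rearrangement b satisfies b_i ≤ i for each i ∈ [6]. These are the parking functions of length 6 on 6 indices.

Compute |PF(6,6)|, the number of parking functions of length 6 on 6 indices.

#PF = (7−6)·7^(6−1) = 1·16807 = 16807 (Konheim–Weiss)
One tuple (1,6,3,5,2,4) → sorted (1,2,3,4,5,6): b_i ≤ i ∀i, a PF.

16807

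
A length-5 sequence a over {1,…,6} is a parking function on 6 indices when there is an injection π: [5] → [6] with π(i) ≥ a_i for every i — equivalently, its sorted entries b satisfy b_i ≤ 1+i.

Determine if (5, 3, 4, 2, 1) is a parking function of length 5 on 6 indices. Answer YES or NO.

YES

Rearranged: b = (1, 2, 3, 4, 5).
  b_1=1 ≤ 2
  b_2=2 ≤ 3
  b_3=3 ≤ 4
  b_4=4 ≤ 5
  b_5=5 ≤ 6
All bounds hold ⇒ YES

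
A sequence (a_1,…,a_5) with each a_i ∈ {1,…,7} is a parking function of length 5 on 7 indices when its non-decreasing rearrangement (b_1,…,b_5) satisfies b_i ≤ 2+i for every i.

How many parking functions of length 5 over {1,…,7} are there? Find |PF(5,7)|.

12288

Count = (7+1−5)·(7+1)^{5−1} = 3·4096 = 12288 [KW]
E.g. (7,2,5,2,6) → sorted (2,2,5,6,7): b_i ≤ 2+i ∀i, a PF.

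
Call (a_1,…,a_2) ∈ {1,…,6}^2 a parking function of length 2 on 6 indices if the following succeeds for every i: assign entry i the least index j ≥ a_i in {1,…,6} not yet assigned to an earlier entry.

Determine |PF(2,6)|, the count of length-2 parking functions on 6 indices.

#PF = (6−2+1)·(6+1)^(2−1) = 5 · 7 = 35 [KW]
One tuple (5,6) → sorted (5,6): b_i ≤ 4+i ∀i, a PF.

35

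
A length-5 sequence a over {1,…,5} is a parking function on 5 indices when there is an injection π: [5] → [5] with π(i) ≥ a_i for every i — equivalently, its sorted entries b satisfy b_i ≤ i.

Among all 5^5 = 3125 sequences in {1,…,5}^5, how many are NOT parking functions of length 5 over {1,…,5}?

Count = (5+1−5)·(5+1)^{5−1} = 1·1296 = 1296
E.g. (4,3,5,5,5) → sorted (3,4,5,5,5): b_1=3>1, not a PF.
5^5 − 1296 = 3125 − 1296 = 1829

1829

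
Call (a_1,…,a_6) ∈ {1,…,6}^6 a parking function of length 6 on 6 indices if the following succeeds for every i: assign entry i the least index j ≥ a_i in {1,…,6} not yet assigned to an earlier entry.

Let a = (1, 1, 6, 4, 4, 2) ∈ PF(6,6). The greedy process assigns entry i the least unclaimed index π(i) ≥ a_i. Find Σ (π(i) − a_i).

3

Σπ = 6·7/2 = 21 (π permutes [6]); Σa = 1+1+6+4+4+2 = 18; disp = 21−18 = 3.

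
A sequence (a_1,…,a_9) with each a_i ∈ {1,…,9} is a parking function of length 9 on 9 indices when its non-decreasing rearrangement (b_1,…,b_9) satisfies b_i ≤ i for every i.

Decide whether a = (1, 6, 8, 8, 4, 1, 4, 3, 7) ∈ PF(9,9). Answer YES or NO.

Rearranged: b = (1, 1, 3, 4, 4, 6, 7, 8, 8).
  b_1=1 ≤ 1
  b_2=1 ≤ 2
  b_3=3 ≤ 3
  b_4=4 ≤ 4
  b_5=4 ≤ 5
  b_6=6 ≤ 6
  b_7=7 ≤ 7
  b_8=8 ≤ 8
  b_9=8 ≤ 9
All bounds hold ⇒ YES

YES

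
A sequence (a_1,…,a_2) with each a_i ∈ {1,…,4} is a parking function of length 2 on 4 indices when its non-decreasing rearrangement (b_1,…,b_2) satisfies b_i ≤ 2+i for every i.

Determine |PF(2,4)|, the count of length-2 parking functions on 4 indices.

15

|PF| = (4−2+1)·(4+1)^(2−1) = 3 · 5 = 15 [KW]
E.g. (1,1) → sorted (1,1): b_i ≤ 2+i ∀i, a PF.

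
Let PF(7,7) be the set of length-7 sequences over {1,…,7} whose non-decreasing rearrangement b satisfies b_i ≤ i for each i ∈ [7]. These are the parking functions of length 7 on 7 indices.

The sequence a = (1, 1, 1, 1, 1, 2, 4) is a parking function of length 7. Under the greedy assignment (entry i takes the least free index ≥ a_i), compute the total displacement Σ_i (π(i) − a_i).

Σπ = 7·8/2 = 28 (π permutes [7]); Σa = 1+1+1+1+1+2+4 = 11; disp = 28−11 = 17.

17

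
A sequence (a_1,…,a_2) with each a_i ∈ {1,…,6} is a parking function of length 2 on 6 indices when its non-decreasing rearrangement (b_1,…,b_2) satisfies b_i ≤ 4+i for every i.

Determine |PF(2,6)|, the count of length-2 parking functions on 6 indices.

Count = (6+1−2)·(6+1)^{2−1} = 5 · 7 = 35 (Pollak)
Example (1,3) → sorted (1,3): b_i ≤ 4+i ∀i, a PF.

35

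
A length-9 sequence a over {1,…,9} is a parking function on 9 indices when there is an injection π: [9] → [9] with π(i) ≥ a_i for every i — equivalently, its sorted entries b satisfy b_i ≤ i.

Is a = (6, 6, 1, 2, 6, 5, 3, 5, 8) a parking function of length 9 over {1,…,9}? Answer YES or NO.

NO

Sorted: b = (1, 2, 3, 5, 5, 6, 6, 6, 8).
  b_1=1 ≤ 1
  b_2=2 ≤ 2
  b_3=3 ≤ 3
  b_4=5 > 4
  fails at i=4 ⇒ NO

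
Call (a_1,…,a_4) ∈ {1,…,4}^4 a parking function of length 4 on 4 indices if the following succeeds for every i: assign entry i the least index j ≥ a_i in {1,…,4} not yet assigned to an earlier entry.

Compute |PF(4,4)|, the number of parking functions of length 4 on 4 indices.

125

|PF(4,4)| = (4+1−4)·(4+1)^{4−1} = 1·125 = 125 (Pollak)
E.g. (3,1,2,3) → sorted (1,2,3,3): b_i ≤ i ∀i, a PF.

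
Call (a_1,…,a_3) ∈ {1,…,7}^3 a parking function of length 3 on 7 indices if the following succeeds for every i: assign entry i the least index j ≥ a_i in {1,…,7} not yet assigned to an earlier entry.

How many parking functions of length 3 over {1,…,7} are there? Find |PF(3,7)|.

|PF(3,7)| = (7+1−3)·(7+1)^{3−1} = 5×64 = 320 (Konheim–Weiss)
Check (6,3,6) → sorted (3,6,6): b_i ≤ 4+i ∀i, a PF.

320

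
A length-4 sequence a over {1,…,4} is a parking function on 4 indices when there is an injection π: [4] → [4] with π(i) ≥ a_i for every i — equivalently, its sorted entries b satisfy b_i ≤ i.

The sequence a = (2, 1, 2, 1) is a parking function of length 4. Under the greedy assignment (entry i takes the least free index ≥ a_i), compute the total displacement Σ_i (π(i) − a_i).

4

Σπ = 10 ({1..4} each once); Σa = 2+1+2+1 = 6; disp = 10−6 = 4.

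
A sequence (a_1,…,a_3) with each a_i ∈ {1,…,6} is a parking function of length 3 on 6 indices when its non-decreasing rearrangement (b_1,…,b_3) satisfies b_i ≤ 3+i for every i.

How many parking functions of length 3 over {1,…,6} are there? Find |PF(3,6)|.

|PF(3,6)| = (7−3)·7^(3−1) = 4·49 = 196
E.g. (6,5,1) → sorted (1,5,6): b_i ≤ 3+i ∀i, a PF.

196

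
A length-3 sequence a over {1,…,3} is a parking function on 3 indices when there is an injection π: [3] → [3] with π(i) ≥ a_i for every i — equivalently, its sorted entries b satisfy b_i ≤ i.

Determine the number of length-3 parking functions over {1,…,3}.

16

|PF(3,3)| = 1·4^2 = 1×16 = 16 (Pollak)
Check (1,1,1) → sorted (1,1,1): b_i ≤ i ∀i, a PF.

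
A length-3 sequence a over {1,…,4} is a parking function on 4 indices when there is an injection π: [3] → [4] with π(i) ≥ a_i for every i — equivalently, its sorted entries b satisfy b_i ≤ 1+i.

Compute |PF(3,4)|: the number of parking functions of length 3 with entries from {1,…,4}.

Count = (5−3)·5^(3−1) = 2 · 25 = 50 (Pollak)
Example (1,3,3) → sorted (1,3,3): b_i ≤ 1+i ∀i, a PF.

50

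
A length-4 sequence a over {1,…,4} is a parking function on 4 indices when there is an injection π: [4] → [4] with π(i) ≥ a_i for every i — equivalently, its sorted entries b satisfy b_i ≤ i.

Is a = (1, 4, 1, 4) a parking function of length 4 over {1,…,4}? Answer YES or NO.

Order a: b = (1, 1, 4, 4).
  b_1=1 ≤ 1
  b_2=1 ≤ 2
  b_3=4 > 3
  fails at i=3 ⇒ NO

NO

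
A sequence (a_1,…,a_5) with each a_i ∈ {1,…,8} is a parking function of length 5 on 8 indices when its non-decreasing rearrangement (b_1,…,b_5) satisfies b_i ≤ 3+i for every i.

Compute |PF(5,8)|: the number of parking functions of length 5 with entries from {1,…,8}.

26244

|PF| = (9−5)·9^(5−1) = 4×6561 = 26244
Check (4,2,4,6,5) → sorted (2,4,4,5,6): b_i ≤ 3+i ∀i, a PF.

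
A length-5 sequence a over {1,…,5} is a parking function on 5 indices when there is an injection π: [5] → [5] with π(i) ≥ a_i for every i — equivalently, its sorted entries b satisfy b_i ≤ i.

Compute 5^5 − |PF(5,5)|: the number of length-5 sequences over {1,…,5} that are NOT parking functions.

Count = (5−5+1)·(5+1)^(5−1) = 1·1296 = 1296 (Pollak)
Check (4,4,3,4,5) → sorted (3,4,4,4,5): b_1=3>1, not a PF.
Total 3125; non-PF = 3125−1296 = 1829

1829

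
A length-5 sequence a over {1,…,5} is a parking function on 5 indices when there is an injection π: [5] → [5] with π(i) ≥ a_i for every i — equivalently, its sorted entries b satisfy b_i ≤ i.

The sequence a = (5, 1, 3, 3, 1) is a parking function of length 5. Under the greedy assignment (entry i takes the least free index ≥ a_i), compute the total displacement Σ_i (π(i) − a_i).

2

Σπ = 15 ({1..5} each once); Σa = 5+1+3+3+1 = 13; disp = 15−13 = 2.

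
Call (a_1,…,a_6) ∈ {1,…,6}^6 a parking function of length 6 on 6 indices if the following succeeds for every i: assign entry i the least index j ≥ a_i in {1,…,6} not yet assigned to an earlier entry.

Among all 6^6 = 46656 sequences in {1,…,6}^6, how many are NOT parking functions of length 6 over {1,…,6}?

#PF = 1·7^5 = 1·16807 = 16807 [KW]
One tuple (6,4,5,6,4,5) → sorted (4,4,5,5,6,6): b_1=4>1, not a PF.
Total 46656; non-PF = 46656−16807 = 29849

29849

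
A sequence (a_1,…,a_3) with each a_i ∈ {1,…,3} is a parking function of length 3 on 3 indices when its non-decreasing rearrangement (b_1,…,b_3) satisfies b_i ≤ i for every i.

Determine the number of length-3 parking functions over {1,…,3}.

16

|PF| = (3+1−3)·(3+1)^{3−1} = 1 · 16 = 16 [KW]
One tuple (2,1,1) → sorted (1,1,2): b_i ≤ i ∀i, a PF.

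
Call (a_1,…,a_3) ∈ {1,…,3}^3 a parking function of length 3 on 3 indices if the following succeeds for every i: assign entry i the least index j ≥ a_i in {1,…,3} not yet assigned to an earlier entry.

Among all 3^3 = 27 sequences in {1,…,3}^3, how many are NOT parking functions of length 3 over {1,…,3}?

|PF(3,3)| = (4−3)·4^(3−1) = 1 · 16 = 16 (Pollak)
One tuple (3,2,3) → sorted (2,3,3): b_1=2>1, not a PF.
3^3 − 16 = 27 − 16 = 11

11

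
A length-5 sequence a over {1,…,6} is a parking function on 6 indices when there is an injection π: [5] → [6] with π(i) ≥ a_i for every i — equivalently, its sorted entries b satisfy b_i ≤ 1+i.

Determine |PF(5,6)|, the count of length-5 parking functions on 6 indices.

4802

Count = (6−5+1)·(6+1)^(5−1) = 2×2401 = 4802 (Konheim–Weiss)
Check (1,5,5,1,4) → sorted (1,1,4,5,5): b_i ≤ 1+i ∀i, a PF.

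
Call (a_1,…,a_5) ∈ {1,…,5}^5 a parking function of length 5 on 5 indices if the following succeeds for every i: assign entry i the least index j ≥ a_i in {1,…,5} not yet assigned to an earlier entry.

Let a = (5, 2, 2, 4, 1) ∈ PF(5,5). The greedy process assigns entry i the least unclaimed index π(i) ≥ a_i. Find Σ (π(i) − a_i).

1

Σπ = 15 ({1..5} each once); Σa = 5+2+2+4+1 = 14; disp = 15−14 = 1.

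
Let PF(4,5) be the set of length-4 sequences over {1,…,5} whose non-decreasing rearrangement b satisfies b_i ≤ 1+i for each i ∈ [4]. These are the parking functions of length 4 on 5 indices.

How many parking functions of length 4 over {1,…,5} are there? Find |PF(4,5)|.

Count = 2·6^3 = 2×216 = 432 [KW]
Check (2,5,1,1) → sorted (1,1,2,5): b_i ≤ 1+i ∀i, a PF.

432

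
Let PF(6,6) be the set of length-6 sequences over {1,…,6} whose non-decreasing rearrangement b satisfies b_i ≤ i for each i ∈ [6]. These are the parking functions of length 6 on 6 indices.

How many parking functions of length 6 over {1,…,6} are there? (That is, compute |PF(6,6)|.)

|PF(6,6)| = (6+1−6)·(6+1)^{6−1} = 1·16807 = 16807 [KW]
Example (2,3,2,4,6,1) → sorted (1,2,2,3,4,6): b_i ≤ i ∀i, a PF.

16807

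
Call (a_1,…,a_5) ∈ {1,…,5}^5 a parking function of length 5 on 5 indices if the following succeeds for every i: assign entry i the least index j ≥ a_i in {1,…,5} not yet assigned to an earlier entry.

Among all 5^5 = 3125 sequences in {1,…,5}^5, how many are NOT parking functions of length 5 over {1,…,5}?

1829

|PF| = (6−5)·6^(5−1) = 1 · 1296 = 1296 [KW]
Example (5,5,5,2,4) → sorted (2,4,5,5,5): b_1=2>1, not a PF.
Total 3125; non-PF = 3125−1296 = 1829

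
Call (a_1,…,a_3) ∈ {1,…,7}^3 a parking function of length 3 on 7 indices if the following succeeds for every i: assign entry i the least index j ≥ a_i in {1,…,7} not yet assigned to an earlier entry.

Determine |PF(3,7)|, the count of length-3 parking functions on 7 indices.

#PF = (7−3+1)·(7+1)^(3−1) = 5×64 = 320 [KW]
One tuple (7,2,6) → sorted (2,6,7): b_i ≤ 4+i ∀i, a PF.

320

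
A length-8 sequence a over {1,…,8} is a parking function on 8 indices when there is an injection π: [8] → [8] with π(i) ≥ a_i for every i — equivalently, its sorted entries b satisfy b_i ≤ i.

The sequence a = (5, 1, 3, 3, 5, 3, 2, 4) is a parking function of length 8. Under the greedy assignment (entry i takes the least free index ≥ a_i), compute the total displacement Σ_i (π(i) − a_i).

10

Σπ = 36 ({1..8} each once); Σa = 5+1+3+3+5+3+2+4 = 26; disp = 36−26 = 10.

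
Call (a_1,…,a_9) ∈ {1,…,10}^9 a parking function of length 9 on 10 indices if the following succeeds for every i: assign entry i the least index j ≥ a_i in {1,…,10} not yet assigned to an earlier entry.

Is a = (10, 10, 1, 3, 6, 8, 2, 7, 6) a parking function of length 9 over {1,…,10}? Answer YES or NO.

NO

Order a: b = (1, 2, 3, 6, 6, 7, 8, 10, 10).
  b_1=1 ≤ 2
  b_2=2 ≤ 3
  b_3=3 ≤ 4
  b_4=6 > 5
  fails at i=4 ⇒ NO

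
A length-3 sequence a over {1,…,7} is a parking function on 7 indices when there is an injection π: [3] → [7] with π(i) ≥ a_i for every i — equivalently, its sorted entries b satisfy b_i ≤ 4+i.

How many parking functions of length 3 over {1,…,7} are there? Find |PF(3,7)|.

Count = 5·8^2 = 5×64 = 320 (Konheim–Weiss)
One tuple (3,7,1) → sorted (1,3,7): b_i ≤ 4+i ∀i, a PF.

320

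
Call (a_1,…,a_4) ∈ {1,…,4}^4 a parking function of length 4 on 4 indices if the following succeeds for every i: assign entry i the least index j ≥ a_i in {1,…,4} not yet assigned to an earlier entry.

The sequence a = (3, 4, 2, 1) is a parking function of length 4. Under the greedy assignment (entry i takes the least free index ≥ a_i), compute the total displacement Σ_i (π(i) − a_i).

0

Σπ = 4·5/2 = 10 (π permutes [4]); Σa = 3+4+2+1 = 10; disp = 10−10 = 0.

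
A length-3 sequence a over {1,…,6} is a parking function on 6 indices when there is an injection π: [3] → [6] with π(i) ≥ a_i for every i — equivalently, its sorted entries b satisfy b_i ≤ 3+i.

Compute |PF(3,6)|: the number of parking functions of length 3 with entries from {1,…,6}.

Count = (7−3)·7^(3−1) = 4×49 = 196 [KW]
Example (2,5,1) → sorted (1,2,5): b_i ≤ 3+i ∀i, a PF.

196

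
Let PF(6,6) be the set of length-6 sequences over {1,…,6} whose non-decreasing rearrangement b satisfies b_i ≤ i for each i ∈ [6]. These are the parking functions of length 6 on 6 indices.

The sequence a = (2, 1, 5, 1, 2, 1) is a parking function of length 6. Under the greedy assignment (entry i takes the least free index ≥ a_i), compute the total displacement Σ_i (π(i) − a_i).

9

Σπ = 6·7/2 = 21 (π permutes [6]); Σa = 2+1+5+1+2+1 = 12; disp = 21−12 = 9.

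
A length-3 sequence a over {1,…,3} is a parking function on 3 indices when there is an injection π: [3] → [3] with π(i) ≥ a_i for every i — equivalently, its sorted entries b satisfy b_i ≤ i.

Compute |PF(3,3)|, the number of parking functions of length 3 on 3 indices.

16

|PF(3,3)| = (3+1−3)·(3+1)^{3−1} = 1×16 = 16 (Pollak)
E.g. (1,3,2) → sorted (1,2,3): b_i ≤ i ∀i, a PF.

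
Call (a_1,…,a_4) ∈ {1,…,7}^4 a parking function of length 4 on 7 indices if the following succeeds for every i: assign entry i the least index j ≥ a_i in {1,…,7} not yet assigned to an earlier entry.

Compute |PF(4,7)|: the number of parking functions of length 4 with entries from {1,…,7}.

2048

|PF| = (7+1−4)·(7+1)^{4−1} = 4·512 = 2048 [KW]
E.g. (3,5,7,3) → sorted (3,3,5,7): b_i ≤ 3+i ∀i, a PF.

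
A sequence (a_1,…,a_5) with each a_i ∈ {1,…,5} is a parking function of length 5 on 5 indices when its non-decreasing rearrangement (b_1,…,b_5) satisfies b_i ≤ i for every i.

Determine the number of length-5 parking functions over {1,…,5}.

1296

|PF(5,5)| = (5−5+1)·(5+1)^(5−1) = 1 · 1296 = 1296 [KW]
Example (1,5,3,2,3) → sorted (1,2,3,3,5): b_i ≤ i ∀i, a PF.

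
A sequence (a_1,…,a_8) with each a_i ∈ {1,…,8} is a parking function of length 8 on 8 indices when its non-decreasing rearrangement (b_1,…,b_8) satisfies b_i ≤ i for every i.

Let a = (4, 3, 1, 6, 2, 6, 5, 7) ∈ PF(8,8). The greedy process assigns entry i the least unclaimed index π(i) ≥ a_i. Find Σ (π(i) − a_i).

2

Σπ(i) = 1+…+8 = 36; Σa = 4+3+1+6+2+6+5+7 = 34; disp = 36−34 = 2.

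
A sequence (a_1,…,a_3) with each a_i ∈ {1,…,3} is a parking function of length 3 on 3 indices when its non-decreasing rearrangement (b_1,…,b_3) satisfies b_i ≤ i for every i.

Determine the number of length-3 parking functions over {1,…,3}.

|PF(3,3)| = (4−3)·4^(3−1) = 1 · 16 = 16 (Konheim–Weiss)
E.g. (1,2,2) → sorted (1,2,2): b_i ≤ i ∀i, a PF.

16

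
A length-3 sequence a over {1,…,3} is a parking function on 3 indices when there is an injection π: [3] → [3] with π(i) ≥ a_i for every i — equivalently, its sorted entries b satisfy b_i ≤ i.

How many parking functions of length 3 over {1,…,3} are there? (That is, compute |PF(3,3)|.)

Count = (3−3+1)·(3+1)^(3−1) = 1·16 = 16 (Konheim–Weiss)
Example (2,1,3) → sorted (1,2,3): b_i ≤ i ∀i, a PF.

16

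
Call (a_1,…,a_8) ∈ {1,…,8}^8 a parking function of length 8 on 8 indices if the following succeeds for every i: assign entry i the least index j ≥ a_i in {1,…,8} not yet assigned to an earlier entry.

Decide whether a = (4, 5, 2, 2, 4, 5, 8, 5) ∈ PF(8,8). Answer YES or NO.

NO

Order a: b = (2, 2, 4, 4, 5, 5, 5, 8).
  b_1=2 > 1
  fails at i=1 ⇒ NO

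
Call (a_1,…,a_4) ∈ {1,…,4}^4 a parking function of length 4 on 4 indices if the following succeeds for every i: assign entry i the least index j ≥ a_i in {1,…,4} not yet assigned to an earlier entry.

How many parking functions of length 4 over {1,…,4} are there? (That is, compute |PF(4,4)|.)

125

#PF = (5−4)·5^(4−1) = 1 · 125 = 125 (Pollak)
E.g. (2,3,4,1) → sorted (1,2,3,4): b_i ≤ i ∀i, a PF.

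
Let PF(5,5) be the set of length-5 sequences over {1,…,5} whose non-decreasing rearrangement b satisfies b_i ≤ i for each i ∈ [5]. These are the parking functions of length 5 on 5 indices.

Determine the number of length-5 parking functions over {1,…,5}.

Count = 1·6^4 = 1·1296 = 1296 [KW]
Example (1,3,2,4,5) → sorted (1,2,3,4,5): b_i ≤ i ∀i, a PF.

1296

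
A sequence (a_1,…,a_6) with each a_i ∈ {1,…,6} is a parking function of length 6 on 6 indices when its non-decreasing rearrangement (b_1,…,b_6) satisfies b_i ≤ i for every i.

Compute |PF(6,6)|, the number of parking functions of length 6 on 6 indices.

Count = 1·7^5 = 1·16807 = 16807 (Konheim–Weiss)
Check (1,1,4,5,1,4) → sorted (1,1,1,4,4,5): b_i ≤ i ∀i, a PF.

16807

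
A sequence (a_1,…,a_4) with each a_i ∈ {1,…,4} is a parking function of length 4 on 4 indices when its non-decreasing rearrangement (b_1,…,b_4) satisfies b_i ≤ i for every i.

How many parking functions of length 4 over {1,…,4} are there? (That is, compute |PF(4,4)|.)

125

|PF| = (4+1−4)·(4+1)^{4−1} = 1×125 = 125 [KW]
Example (2,4,1,2) → sorted (1,2,2,4): b_i ≤ i ∀i, a PF.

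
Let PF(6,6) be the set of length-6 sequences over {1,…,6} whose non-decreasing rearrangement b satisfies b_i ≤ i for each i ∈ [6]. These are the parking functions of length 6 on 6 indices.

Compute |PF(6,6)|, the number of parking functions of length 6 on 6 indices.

Count = (6+1−6)·(6+1)^{6−1} = 1 · 16807 = 16807 (Pollak)
E.g. (4,1,1,5,3,4) → sorted (1,1,3,4,4,5): b_i ≤ i ∀i, a PF.

16807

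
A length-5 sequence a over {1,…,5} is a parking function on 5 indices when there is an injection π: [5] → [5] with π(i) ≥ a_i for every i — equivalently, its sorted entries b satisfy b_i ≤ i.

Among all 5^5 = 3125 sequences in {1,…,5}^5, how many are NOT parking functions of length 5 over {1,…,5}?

#PF = (5−5+1)·(5+1)^(5−1) = 1 · 1296 = 1296
Check (5,4,4,4,1) → sorted (1,4,4,4,5): b_2=4>2, not a PF.
So 3125 − 1296 = 1829 fail.

1829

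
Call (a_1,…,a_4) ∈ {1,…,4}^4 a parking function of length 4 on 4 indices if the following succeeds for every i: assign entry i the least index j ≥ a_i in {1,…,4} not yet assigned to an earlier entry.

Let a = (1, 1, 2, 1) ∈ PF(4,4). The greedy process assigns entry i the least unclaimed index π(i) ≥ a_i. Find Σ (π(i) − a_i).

Σπ = 10 ({1..4} each once); Σa = 1+1+2+1 = 5; disp = 10−5 = 5.

5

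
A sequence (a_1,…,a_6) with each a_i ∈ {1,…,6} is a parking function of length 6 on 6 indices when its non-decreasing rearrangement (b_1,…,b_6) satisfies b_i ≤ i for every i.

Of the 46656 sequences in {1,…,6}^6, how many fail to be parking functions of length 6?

29849

Count = (7−6)·7^(6−1) = 1×16807 = 16807 [KW]
One tuple (1,6,4,1,4,6) → sorted (1,1,4,4,6,6): b_3=4>3, not a PF.
6^6 − 16807 = 46656 − 16807 = 29849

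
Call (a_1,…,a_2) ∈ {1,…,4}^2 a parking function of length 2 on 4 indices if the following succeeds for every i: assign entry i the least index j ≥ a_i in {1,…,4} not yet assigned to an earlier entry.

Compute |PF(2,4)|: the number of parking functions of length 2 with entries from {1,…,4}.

15

Count = (4+1−2)·(4+1)^{2−1} = 3 · 5 = 15
E.g. (4,1) → sorted (1,4): b_i ≤ 2+i ∀i, a PF.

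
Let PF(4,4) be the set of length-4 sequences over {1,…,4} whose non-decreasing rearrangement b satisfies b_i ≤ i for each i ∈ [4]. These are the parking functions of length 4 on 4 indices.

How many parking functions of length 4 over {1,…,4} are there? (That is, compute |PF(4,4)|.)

125

Count = 1·5^3 = 1×125 = 125 (Konheim–Weiss)
Check (1,3,2,3) → sorted (1,2,3,3): b_i ≤ i ∀i, a PF.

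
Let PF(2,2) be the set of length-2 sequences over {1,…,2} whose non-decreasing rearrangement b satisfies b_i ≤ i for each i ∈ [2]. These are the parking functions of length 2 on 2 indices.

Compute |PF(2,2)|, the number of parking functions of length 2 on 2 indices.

#PF = (2+1−2)·(2+1)^{2−1} = 1×3 = 3 (Pollak)
Example (2,1) → sorted (1,2): b_i ≤ i ∀i, a PF.

3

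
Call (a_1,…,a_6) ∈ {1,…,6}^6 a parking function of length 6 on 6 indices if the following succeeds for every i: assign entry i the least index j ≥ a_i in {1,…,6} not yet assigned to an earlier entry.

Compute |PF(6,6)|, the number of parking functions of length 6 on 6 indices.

#PF = (6−6+1)·(6+1)^(6−1) = 1·16807 = 16807 (Pollak)
One tuple (4,1,1,3,2,3) → sorted (1,1,2,3,3,4): b_i ≤ i ∀i, a PF.

16807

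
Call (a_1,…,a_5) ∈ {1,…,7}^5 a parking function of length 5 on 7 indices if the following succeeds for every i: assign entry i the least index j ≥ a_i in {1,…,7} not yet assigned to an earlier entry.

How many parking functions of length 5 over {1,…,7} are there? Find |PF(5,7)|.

#PF = (7+1−5)·(7+1)^{5−1} = 3×4096 = 12288 (Pollak)
E.g. (3,6,7,3,5) → sorted (3,3,5,6,7): b_i ≤ 2+i ∀i, a PF.

12288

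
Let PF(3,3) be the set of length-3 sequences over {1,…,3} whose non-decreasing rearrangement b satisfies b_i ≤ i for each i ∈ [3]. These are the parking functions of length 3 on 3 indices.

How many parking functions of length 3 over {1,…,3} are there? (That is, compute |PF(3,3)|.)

#PF = (3−3+1)·(3+1)^(3−1) = 1·16 = 16 [KW]
Example (3,1,1) → sorted (1,1,3): b_i ≤ i ∀i, a PF.

16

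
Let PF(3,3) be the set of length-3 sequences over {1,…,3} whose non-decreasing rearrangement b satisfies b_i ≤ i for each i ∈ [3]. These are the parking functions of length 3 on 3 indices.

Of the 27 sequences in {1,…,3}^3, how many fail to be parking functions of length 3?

|PF| = 1·4^2 = 1 · 16 = 16 [KW]
E.g. (2,2,2) → sorted (2,2,2): b_1=2>1, not a PF.
So 27 − 16 = 11 fail.

11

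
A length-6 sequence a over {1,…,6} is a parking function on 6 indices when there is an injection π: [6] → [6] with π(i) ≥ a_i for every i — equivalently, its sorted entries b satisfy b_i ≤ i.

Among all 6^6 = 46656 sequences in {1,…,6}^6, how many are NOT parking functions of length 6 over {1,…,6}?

29849

|PF(6,6)| = (6−6+1)·(6+1)^(6−1) = 1 · 16807 = 16807 (Pollak)
One tuple (6,4,4,2,4,5) → sorted (2,4,4,4,5,6): b_1=2>1, not a PF.
6^6 − 16807 = 46656 − 16807 = 29849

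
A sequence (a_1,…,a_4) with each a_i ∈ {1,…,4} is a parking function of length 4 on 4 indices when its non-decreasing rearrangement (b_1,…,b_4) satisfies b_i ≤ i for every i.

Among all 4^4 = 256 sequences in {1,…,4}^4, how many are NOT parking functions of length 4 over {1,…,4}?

131

|PF(4,4)| = (4−4+1)·(4+1)^(4−1) = 1 · 125 = 125 [KW]
E.g. (3,2,3,4) → sorted (2,3,3,4): b_1=2>1, not a PF.
4^4 − 125 = 256 − 125 = 131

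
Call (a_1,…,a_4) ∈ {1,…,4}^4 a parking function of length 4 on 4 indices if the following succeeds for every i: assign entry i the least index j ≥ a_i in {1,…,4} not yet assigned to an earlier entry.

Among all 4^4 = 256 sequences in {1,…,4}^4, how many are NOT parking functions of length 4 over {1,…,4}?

131

Count = (5−4)·5^(4−1) = 1 · 125 = 125 (Pollak)
Check (4,3,4,1) → sorted (1,3,4,4): b_2=3>2, not a PF.
Total 256; non-PF = 256−125 = 131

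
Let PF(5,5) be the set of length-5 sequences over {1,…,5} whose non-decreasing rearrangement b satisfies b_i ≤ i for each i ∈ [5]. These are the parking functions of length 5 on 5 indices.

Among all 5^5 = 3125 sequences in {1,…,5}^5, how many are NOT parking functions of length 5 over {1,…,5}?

|PF| = (6−5)·6^(5−1) = 1·1296 = 1296 (Konheim–Weiss)
Check (3,3,3,5,2) → sorted (2,3,3,3,5): b_1=2>1, not a PF.
Total 3125; non-PF = 3125−1296 = 1829

1829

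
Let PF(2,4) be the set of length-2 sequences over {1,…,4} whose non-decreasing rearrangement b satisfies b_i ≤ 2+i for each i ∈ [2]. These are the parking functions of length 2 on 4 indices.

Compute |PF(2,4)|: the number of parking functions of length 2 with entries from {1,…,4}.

|PF(2,4)| = 3·5^1 = 3·5 = 15
Check (2,1) → sorted (1,2): b_i ≤ 2+i ∀i, a PF.

15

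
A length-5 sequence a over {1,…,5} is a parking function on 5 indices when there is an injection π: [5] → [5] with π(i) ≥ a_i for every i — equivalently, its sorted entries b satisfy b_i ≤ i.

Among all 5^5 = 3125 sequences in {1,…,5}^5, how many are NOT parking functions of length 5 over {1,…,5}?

1829

|PF| = (6−5)·6^(5−1) = 1×1296 = 1296 [KW]
Example (3,2,5,5,5) → sorted (2,3,5,5,5): b_1=2>1, not a PF.
Total 3125; non-PF = 3125−1296 = 1829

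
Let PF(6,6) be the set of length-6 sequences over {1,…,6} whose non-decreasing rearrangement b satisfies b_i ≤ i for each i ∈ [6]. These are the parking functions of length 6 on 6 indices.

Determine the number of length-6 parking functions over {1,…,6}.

|PF(6,6)| = (6−6+1)·(6+1)^(6−1) = 1·16807 = 16807 (Konheim–Weiss)
Example (5,2,3,6,1,3) → sorted (1,2,3,3,5,6): b_i ≤ i ∀i, a PF.

16807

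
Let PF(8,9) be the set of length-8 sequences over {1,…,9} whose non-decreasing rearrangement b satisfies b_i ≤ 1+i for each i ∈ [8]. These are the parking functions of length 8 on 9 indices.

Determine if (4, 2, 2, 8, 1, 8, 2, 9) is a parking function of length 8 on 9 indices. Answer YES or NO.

Rearranged: b = (1, 2, 2, 2, 4, 8, 8, 9).
  b_1=1 ≤ 2
  b_2=2 ≤ 3
  b_3=2 ≤ 4
  b_4=2 ≤ 5
  b_5=4 ≤ 6
  b_6=8 > 7
  fails at i=6 ⇒ NO

NO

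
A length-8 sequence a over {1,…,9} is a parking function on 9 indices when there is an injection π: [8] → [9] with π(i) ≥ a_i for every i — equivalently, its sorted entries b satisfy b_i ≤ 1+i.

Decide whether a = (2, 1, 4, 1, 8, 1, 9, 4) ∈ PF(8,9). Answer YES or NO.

YES

Sorted: b = (1, 1, 1, 2, 4, 4, 8, 9).
  b_1=1 ≤ 2
  b_2=1 ≤ 3
  b_3=1 ≤ 4
  b_4=2 ≤ 5
  b_5=4 ≤ 6
  b_6=4 ≤ 7
  b_7=8 ≤ 8
  b_8=9 ≤ 9
All bounds hold ⇒ YES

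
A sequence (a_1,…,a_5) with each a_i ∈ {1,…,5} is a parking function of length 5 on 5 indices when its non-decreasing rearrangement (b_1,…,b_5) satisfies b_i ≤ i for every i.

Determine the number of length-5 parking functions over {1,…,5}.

1296

|PF(5,5)| = (5−5+1)·(5+1)^(5−1) = 1×1296 = 1296 [KW]
Check (2,4,3,1,3) → sorted (1,2,3,3,4): b_i ≤ i ∀i, a PF.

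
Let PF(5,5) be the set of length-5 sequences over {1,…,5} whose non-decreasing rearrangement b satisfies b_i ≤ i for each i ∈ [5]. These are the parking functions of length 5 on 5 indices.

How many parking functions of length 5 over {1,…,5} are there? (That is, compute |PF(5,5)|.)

1296

|PF(5,5)| = (5+1−5)·(5+1)^{5−1} = 1·1296 = 1296 [KW]
Check (3,4,2,4,1) → sorted (1,2,3,4,4): b_i ≤ i ∀i, a PF.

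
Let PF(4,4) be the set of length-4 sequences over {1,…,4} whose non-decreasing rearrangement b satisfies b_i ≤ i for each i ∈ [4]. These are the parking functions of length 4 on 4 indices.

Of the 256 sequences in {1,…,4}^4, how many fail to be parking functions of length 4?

131

#PF = (4+1−4)·(4+1)^{4−1} = 1·125 = 125
Example (2,4,3,2) → sorted (2,2,3,4): b_1=2>1, not a PF.
4^4 − 125 = 256 − 125 = 131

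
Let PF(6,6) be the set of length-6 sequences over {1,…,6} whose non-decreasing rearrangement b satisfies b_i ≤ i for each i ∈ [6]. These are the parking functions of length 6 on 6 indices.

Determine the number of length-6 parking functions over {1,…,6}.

16807

Count = (7−6)·7^(6−1) = 1 · 16807 = 16807 (Konheim–Weiss)
One tuple (5,3,6,2,1,2) → sorted (1,2,2,3,5,6): b_i ≤ i ∀i, a PF.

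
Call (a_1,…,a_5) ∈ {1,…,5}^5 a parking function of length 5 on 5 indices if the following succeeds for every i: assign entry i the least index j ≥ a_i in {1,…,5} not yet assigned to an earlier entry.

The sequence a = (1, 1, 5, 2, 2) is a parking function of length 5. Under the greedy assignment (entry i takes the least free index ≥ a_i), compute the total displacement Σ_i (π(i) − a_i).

4

Σπ = 15 ({1..5} each once); Σa = 1+1+5+2+2 = 11; disp = 15−11 = 4.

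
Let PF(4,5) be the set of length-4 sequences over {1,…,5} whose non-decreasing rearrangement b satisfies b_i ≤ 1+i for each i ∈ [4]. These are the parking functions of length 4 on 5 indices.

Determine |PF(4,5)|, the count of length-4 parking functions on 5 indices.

432

|PF| = (6−4)·6^(4−1) = 2×216 = 432
Check (1,2,1,3) → sorted (1,1,2,3): b_i ≤ 1+i ∀i, a PF.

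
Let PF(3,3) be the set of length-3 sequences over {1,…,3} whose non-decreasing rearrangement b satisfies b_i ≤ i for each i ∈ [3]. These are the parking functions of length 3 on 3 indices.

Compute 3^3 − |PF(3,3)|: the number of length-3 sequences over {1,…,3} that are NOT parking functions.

11

Count = 1·4^2 = 1 · 16 = 16 [KW]
Check (3,3,3) → sorted (3,3,3): b_1=3>1, not a PF.
3^3 − 16 = 27 − 16 = 11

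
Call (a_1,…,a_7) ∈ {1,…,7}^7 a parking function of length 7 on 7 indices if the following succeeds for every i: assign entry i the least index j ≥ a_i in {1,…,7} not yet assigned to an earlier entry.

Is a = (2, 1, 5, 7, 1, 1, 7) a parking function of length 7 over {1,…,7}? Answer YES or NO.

Rearranged: b = (1, 1, 1, 2, 5, 7, 7).
  b_1=1 ≤ 1
  b_2=1 ≤ 2
  b_3=1 ≤ 3
  b_4=2 ≤ 4
  b_5=5 ≤ 5
  b_6=7 > 6
  fails at i=6 ⇒ NO

NO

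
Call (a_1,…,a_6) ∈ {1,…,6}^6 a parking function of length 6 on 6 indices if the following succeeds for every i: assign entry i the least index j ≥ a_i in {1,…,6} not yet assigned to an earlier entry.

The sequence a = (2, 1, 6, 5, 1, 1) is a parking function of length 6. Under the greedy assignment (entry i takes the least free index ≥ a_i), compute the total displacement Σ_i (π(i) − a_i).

Σπ = 21 ({1..6} each once); Σa = 2+1+6+5+1+1 = 16; disp = 21−16 = 5.

5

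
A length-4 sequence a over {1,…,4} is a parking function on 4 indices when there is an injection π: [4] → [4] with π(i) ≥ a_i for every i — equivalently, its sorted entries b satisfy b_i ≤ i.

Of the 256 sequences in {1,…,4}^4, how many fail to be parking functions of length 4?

131

Count = (4−4+1)·(4+1)^(4−1) = 1·125 = 125 (Pollak)
Check (4,4,3,4) → sorted (3,4,4,4): b_1=3>1, not a PF.
4^4 − 125 = 256 − 125 = 131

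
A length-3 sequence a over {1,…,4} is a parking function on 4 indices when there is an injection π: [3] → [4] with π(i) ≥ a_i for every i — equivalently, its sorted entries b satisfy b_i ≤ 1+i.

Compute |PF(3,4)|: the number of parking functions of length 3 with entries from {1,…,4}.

|PF| = (4+1−3)·(4+1)^{3−1} = 2·25 = 50 (Pollak)
Example (2,3,4) → sorted (2,3,4): b_i ≤ 1+i ∀i, a PF.

50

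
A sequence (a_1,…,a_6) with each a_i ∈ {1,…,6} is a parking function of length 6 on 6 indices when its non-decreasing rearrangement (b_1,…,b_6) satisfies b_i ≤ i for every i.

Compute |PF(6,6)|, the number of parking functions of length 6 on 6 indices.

16807

Count = 1·7^5 = 1 · 16807 = 16807
Example (4,1,6,2,2,3) → sorted (1,2,2,3,4,6): b_i ≤ i ∀i, a PF.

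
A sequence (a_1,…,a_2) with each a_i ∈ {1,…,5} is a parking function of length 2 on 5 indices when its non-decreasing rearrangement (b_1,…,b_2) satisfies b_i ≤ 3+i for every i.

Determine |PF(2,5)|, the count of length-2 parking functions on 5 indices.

|PF(2,5)| = 4·6^1 = 4·6 = 24 (Pollak)
Example (4,4) → sorted (4,4): b_i ≤ 3+i ∀i, a PF.

24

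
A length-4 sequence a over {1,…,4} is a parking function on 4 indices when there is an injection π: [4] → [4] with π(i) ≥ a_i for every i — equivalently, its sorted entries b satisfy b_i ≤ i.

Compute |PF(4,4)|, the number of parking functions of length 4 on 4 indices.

Count = (4+1−4)·(4+1)^{4−1} = 1 · 125 = 125 (Pollak)
One tuple (4,1,2,2) → sorted (1,2,2,4): b_i ≤ i ∀i, a PF.

125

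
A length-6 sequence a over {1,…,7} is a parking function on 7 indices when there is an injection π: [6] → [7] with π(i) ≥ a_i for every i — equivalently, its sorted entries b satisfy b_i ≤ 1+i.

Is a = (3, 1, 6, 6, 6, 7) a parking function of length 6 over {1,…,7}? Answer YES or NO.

Sorted: b = (1, 3, 6, 6, 6, 7).
  b_1=1 ≤ 2
  b_2=3 ≤ 3
  b_3=6 > 4
  fails at i=3 ⇒ NO

NO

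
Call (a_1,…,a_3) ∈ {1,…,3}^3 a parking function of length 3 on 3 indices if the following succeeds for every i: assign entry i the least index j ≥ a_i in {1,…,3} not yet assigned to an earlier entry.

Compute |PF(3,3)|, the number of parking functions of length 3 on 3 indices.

16

|PF(3,3)| = (3+1−3)·(3+1)^{3−1} = 1·16 = 16
One tuple (1,2,1) → sorted (1,1,2): b_i ≤ i ∀i, a PF.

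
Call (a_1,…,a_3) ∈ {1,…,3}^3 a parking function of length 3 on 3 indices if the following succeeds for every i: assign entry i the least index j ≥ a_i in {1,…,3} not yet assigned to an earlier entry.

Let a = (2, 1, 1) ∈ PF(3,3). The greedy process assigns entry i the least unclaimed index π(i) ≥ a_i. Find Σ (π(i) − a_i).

Σπ(i) = 1+…+3 = 6; Σa = 2+1+1 = 4; disp = 6−4 = 2.

2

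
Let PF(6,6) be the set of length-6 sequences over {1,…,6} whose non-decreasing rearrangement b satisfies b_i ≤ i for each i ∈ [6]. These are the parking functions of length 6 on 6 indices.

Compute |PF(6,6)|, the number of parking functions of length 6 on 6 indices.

16807

|PF(6,6)| = (6−6+1)·(6+1)^(6−1) = 1·16807 = 16807
Example (1,3,2,5,2,5) → sorted (1,2,2,3,5,5): b_i ≤ i ∀i, a PF.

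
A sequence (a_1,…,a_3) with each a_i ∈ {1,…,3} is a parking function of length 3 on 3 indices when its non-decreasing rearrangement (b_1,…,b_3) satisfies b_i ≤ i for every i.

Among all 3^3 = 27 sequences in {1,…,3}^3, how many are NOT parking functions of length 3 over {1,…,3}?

#PF = (3−3+1)·(3+1)^(3−1) = 1×16 = 16 [KW]
Example (2,2,2) → sorted (2,2,2): b_1=2>1, not a PF.
So 27 − 16 = 11 fail.

11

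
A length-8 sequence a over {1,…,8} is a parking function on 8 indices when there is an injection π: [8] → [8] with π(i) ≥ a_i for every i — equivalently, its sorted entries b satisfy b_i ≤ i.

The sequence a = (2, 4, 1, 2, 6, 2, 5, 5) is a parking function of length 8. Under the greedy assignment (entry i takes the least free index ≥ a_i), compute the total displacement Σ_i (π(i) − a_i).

9

Σπ = 8·9/2 = 36 (π permutes [8]); Σa = 2+4+1+2+6+2+5+5 = 27; disp = 36−27 = 9.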